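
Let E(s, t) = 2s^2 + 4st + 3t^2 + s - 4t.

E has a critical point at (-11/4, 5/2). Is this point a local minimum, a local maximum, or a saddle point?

local minimum

The Hessian of E is constant: H = [[4, 4], [4, 6]].
det(H) = 4·6 − 4² = 8.
det(H) > 0 and tr(H) = 10 > 0, so H is positive definite and the point is a local minimum.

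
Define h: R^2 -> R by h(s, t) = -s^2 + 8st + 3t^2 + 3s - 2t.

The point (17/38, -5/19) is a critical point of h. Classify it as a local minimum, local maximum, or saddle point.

saddle point

The Hessian of h is constant: H = [[-2, 8], [8, 6]].
det(H) = (-2)·6 − 8² = -76.
Since det(H) < 0, H is indefinite and the critical point is a saddle point.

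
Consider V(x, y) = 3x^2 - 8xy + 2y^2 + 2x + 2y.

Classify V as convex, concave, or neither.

neither

V is quadratic, so its Hessian is the constant matrix H = [[6, -8], [-8, 4]].
det(H) = -40, tr(H) = 10.
det(H) < 0, so H is indefinite: neither convex nor concave.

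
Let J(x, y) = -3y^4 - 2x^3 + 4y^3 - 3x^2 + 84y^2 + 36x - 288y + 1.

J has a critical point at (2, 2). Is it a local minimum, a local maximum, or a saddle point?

The mixed partial ∂²J/∂x∂y is 0, so the Hessian at any point is diag(J_xx, J_yy) = diag(-6(2x + 1), 12(-3y^2 + 2y + 14)).
At (2, 2): H = diag(-30, 72).
The eigenvalues have opposite signs, so H is indefinite: a saddle point.

saddle point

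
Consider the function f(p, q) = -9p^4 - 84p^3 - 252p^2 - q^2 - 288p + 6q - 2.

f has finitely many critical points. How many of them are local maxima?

2

f separates as a function of p plus a function of q, so ∇f=0 decouples.
∂f/∂p = -36(p + 1)(p + 2)(p + 4) = 0 at p ∈ {-4, -2, -1}; ∂f/∂q = -2(q - 3) = 0 at q ∈ {3}.
The Hessian is diagonal: diag(f_pp, f_qq). Second derivatives: f_pp(-4)=-216, f_pp(-2)=72, f_pp(-1)=-108; f_qq(3)=-2.
Local maxima occur where both diagonal entries negative: (-4, 3), (-1, 3). Count: 2.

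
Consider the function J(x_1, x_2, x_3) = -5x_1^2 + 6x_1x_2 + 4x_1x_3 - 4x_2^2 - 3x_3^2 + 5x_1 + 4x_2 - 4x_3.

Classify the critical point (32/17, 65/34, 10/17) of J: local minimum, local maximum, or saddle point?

local maximum

The Hessian is constant: H = [[-10, 6, 4], [6, -8, 0], [4, 0, -6]].
Leading principal minors: Δ₁ = -10, Δ₂ = 44, Δ₃ = -136.
The minors alternate sign starting negative (−, +, −), so H is negative definite: a local maximum.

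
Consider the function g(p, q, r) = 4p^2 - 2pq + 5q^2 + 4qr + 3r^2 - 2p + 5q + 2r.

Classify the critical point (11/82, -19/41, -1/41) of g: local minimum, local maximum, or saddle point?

local minimum

The Hessian is constant: H = [[8, -2, 0], [-2, 10, 4], [0, 4, 6]].
Leading principal minors: Δ₁ = 8, Δ₂ = 76, Δ₃ = 328.
All leading minors are positive, so H is positive definite: a local minimum.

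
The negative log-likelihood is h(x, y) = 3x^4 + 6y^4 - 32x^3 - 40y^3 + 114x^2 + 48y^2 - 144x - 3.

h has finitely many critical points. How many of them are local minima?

h separates as a function of x plus a function of y, so ∇h=0 decouples.
∂h/∂x = 12(x - 4)(x - 3)(x - 1) = 0 at x ∈ {1, 3, 4}; ∂h/∂y = 24y(y - 4)(y - 1) = 0 at y ∈ {0, 1, 4}.
The Hessian is diagonal: diag(h_xx, h_yy). Second derivatives: h_xx(1)=72, h_xx(3)=-24, h_xx(4)=36; h_yy(0)=96, h_yy(1)=-72, h_yy(4)=288.
Local minima occur where both diagonal entries positive: (1, 0), (1, 4), (4, 0), (4, 4). Count: 4.

4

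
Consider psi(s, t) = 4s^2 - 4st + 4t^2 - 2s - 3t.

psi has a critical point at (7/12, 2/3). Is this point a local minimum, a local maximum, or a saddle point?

local minimum

The Hessian of psi is constant: H = [[8, -4], [-4, 8]].
det(H) = 8·8 − (-4)² = 48.
det(H) > 0 and tr(H) = 16 > 0, so H is positive definite and the point is a local minimum.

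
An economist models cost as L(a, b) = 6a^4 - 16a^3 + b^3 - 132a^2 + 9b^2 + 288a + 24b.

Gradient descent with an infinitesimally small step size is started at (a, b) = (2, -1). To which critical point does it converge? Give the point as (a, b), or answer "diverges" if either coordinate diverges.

L is separable, so gradient descent decouples: a follows -∂L/∂a, b follows -∂L/∂b.
∂L/∂a = 24(a - 4)(a - 1)(a + 3); at a=2 this is -240, so a increases.
∂L/∂b = 3(b + 2)(b + 4); at b=-1 this is 9, so b decreases.
a converges to its nearest critical value 4 (a local min of the a-part); b converges to -2. The iterate converges to (4, -2).

(4, -2)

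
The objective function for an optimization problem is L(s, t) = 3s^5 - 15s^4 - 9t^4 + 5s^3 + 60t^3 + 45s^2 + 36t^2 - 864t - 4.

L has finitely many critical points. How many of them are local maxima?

L separates as a function of s plus a function of t, so ∇L=0 decouples.
∂L/∂s = 15s(s - 3)(s - 2)(s + 1) = 0 at s ∈ {-1, 0, 2, 3}; ∂L/∂t = -36(t - 4)(t - 3)(t + 2) = 0 at t ∈ {-2, 3, 4}.
The Hessian is diagonal: diag(L_ss, L_tt). Second derivatives: L_ss(-1)=-180, L_ss(0)=90, L_ss(2)=-90, L_ss(3)=180; L_tt(-2)=-1080, L_tt(3)=180, L_tt(4)=-216.
Local maxima occur where both diagonal entries negative: (-1, -2), (-1, 4), (2, -2), (2, 4). Count: 4.

4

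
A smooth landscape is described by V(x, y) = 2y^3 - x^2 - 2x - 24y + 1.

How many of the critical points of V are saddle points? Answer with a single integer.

V separates as a function of x plus a function of y, so ∇V=0 decouples.
∂V/∂x = -2(x + 1) = 0 at x ∈ {-1}; ∂V/∂y = 6(y - 2)(y + 2) = 0 at y ∈ {-2, 2}.
The Hessian is diagonal: diag(V_xx, V_yy). Second derivatives: V_xx(-1)=-2; V_yy(-2)=-24, V_yy(2)=24.
Saddle points occur where the two diagonal entries have opposite signs: (-1, 2). Count: 1.

1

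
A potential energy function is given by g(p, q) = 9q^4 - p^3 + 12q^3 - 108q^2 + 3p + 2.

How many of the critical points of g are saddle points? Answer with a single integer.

3

g separates as a function of p plus a function of q, so ∇g=0 decouples.
∂g/∂p = -3(p - 1)(p + 1) = 0 at p ∈ {-1, 1}; ∂g/∂q = 36q(q - 2)(q + 3) = 0 at q ∈ {-3, 0, 2}.
The Hessian is diagonal: diag(g_pp, g_qq). Second derivatives: g_pp(-1)=6, g_pp(1)=-6; g_qq(-3)=540, g_qq(0)=-216, g_qq(2)=360.
Saddle points occur where the two diagonal entries have opposite signs: (-1, 0), (1, -3), (1, 2). Count: 3.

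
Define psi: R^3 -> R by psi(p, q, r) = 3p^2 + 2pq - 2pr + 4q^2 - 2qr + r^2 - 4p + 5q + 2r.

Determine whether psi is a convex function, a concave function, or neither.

convex

psi is quadratic, so its Hessian is the constant matrix H = [[6, 2, -2], [2, 8, -2], [-2, -2, 2]].
Leading principal minors: 6, 44, 48.
All positive ⇒ H ≻ 0 ⇒ convex.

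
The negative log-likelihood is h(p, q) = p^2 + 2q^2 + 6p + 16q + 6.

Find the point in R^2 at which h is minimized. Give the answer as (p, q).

(-3, -4)

h(p,q) separates as A(p) + B(q) + 6, so its minimum is min A + min B + 6.
A'(p) = 2p + 6 vanishes at p ∈ {-3}; B'(q) = 4q + 16 vanishes at q ∈ {-4}.
Local minima of A (where A''>0): A(-3)=-9. Local minima of B: B(-4)=-32.
So the global minimum of h is A(-3) + B(-4) + 6 = -9 − 32 + 6 = -35, attained at (-3, -4).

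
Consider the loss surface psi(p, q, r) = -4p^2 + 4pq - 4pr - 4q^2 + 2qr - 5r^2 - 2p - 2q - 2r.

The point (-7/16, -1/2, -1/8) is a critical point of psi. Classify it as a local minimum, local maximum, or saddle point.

The Hessian is constant: H = [[-8, 4, -4], [4, -8, 2], [-4, 2, -10]].
Leading principal minors: Δ₁ = -8, Δ₂ = 48, Δ₃ = -384.
The minors alternate sign starting negative (−, +, −), so H is negative definite: a local maximum.

local maximum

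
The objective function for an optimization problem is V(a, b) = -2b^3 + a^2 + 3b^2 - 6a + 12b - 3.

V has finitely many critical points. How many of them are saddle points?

1

V separates as a function of a plus a function of b, so ∇V=0 decouples.
∂V/∂a = 2(a - 3) = 0 at a ∈ {3}; ∂V/∂b = -6(b - 2)(b + 1) = 0 at b ∈ {-1, 2}.
The Hessian is diagonal: diag(V_aa, V_bb). Second derivatives: V_aa(3)=2; V_bb(-1)=18, V_bb(2)=-18.
Saddle points occur where the two diagonal entries have opposite signs: (3, 2). Count: 1.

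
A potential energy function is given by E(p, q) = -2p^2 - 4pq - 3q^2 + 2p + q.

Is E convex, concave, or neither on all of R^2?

concave

E is quadratic, so its Hessian is the constant matrix H = [[-4, -4], [-4, -6]].
det(H) = 8, tr(H) = -10.
det(H) > 0 and tr(H) < 0, so H is negative definite everywhere: concave.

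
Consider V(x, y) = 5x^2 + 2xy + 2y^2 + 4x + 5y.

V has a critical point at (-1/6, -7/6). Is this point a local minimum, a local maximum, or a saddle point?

The Hessian of V is constant: H = [[10, 2], [2, 4]].
det(H) = 10·4 − 2² = 36.
det(H) > 0 and tr(H) = 14 > 0, so H is positive definite and the point is a local minimum.

local minimum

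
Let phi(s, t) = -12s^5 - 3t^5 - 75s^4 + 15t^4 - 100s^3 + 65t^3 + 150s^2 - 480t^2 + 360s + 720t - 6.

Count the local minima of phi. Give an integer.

4

phi separates as a function of s plus a function of t, so ∇phi=0 decouples.
∂phi/∂s = -60(s - 1)(s + 1)(s + 2)(s + 3) = 0 at s ∈ {-3, -2, -1, 1}; ∂phi/∂t = -15(t - 4)(t - 3)(t - 1)(t + 4) = 0 at t ∈ {-4, 1, 3, 4}.
The Hessian is diagonal: diag(phi_ss, phi_tt). Second derivatives: phi_ss(-3)=480, phi_ss(-2)=-180, phi_ss(-1)=240, phi_ss(1)=-1440; phi_tt(-4)=4200, phi_tt(1)=-450, phi_tt(3)=210, phi_tt(4)=-360.
Local minima occur where both diagonal entries positive: (-3, -4), (-3, 3), (-1, -4), (-1, 3). Count: 4.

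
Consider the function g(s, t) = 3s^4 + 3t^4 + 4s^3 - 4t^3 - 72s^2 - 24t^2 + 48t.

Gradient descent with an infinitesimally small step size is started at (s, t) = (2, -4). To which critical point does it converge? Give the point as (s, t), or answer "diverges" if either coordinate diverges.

(3, -2)

g is separable, so gradient descent decouples: s follows -∂g/∂s, t follows -∂g/∂t.
∂g/∂s = 12s(s - 3)(s + 4); at s=2 this is -144, so s increases.
∂g/∂t = 12(t - 2)(t - 1)(t + 2); at t=-4 this is -720, so t increases.
s converges to its nearest critical value 3 (a local min of the s-part); t converges to -2. The iterate converges to (3, -2).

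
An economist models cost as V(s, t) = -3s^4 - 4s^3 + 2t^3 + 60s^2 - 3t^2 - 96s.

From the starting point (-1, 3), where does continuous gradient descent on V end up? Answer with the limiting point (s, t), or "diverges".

V is separable, so gradient descent decouples: s follows -∂V/∂s, t follows -∂V/∂t.
∂V/∂s = -12(s - 2)(s - 1)(s + 4); at s=-1 this is -216, so s increases.
∂V/∂t = 6t(t - 1); at t=3 this is 36, so t decreases.
s converges to its nearest critical value 1 (a local min of the s-part); t converges to 1. The iterate converges to (1, 1).

(1, 1)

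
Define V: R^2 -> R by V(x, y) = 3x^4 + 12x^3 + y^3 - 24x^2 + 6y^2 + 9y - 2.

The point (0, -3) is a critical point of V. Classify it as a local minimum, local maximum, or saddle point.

The mixed partial ∂²V/∂x∂y is 0, so the Hessian at any point is diag(V_xx, V_yy) = diag(12(3x^2 + 6x - 4), 6(y + 2)).
At (0, -3): H = diag(-48, -6).
Both eigenvalues are negative, so H is negative definite: a local maximum.

local maximum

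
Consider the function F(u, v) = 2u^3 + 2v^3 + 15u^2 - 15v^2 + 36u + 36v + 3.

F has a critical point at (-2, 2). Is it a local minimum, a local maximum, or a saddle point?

The mixed partial ∂²F/∂u∂v is 0, so the Hessian at any point is diag(F_uu, F_vv) = diag(6(2u + 5), 6(2v - 5)).
At (-2, 2): H = diag(6, -6).
The eigenvalues have opposite signs, so H is indefinite: a saddle point.

saddle point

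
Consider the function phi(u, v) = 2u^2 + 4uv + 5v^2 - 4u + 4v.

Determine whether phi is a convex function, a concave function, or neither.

phi is quadratic, so its Hessian is the constant matrix H = [[4, 4], [4, 10]].
det(H) = 24, tr(H) = 14.
det(H) > 0 and tr(H) > 0, so H is positive definite everywhere: convex.

convex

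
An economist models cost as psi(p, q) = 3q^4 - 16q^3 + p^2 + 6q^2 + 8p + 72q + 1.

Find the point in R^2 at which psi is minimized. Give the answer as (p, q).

(-4, -1)

psi(p,q) separates as A(p) + B(q) + 1, so its minimum is min A + min B + 1.
A'(p) = 2p + 8 vanishes at p ∈ {-4}; B'(q) = 12(q - 3)(q - 2)(q + 1) vanishes at q ∈ {-1, 2, 3}.
Local minima of A (where A''>0): A(-4)=-16. Local minima of B: B(-1)=-47, B(3)=81.
So the global minimum of psi is A(-4) + B(-1) + 1 = -16 − 47 + 1 = -62, attained at (-4, -1).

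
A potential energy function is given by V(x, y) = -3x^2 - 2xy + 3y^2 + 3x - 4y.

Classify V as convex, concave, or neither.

neither

V is quadratic, so its Hessian is the constant matrix H = [[-6, -2], [-2, 6]].
det(H) = -40, tr(H) = 0.
det(H) < 0, so H is indefinite: neither convex nor concave.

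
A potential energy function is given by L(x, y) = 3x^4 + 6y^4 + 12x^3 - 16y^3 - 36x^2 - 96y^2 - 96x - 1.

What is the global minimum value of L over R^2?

L(x,y) separates as P(x) + Q(y) − 1, so its minimum is min P + min Q − 1.
P'(x) = 12(x - 2)(x + 1)(x + 4) vanishes at x ∈ {-4, -1, 2}; Q'(y) = 24y(y - 4)(y + 2) vanishes at y ∈ {-2, 0, 4}.
Local minima of P (where P''>0): P(-4)=-192, P(2)=-192. Local minima of Q: Q(-2)=-160, Q(4)=-1024.
So the global minimum of L is P(-4) + Q(4) − 1 = -192 − 1024 − 1 = -1217, attained at (-4, 4).

-1217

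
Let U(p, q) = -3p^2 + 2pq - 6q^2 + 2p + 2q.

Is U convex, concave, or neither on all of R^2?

concave

U is quadratic, so its Hessian is the constant matrix H = [[-6, 2], [2, -12]].
det(H) = 68, tr(H) = -18.
det(H) > 0 and tr(H) < 0, so H is negative definite everywhere: concave.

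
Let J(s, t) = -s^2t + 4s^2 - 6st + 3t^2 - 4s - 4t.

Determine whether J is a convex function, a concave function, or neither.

neither

The term -s^2t is cubic, so the Hessian is not constant.
∂²J/∂s² = -2t + 8, which takes both signs as t varies (negative for sufficiently large t). A diagonal entry of the Hessian changing sign means the Hessian is neither positive- nor negative-semidefinite on all of R^2.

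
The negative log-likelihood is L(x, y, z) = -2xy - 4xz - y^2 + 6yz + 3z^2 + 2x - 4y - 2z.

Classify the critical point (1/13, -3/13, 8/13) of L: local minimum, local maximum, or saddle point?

The Hessian is constant: H = [[0, -2, -4], [-2, -2, 6], [-4, 6, 6]].
Leading principal minors: Δ₁ = 0, Δ₂ = -4, Δ₃ = 104.
The minors fit neither the all-positive nor the alternating-sign pattern, so H is indefinite: a saddle point.

saddle point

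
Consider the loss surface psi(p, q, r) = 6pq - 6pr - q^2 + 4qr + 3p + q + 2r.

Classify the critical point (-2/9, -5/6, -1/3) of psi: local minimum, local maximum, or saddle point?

saddle point

The Hessian is constant: H = [[0, 6, -6], [6, -2, 4], [-6, 4, 0]].
Leading principal minors: Δ₁ = 0, Δ₂ = -36, Δ₃ = -216.
The minors fit neither the all-positive nor the alternating-sign pattern, so H is indefinite: a saddle point.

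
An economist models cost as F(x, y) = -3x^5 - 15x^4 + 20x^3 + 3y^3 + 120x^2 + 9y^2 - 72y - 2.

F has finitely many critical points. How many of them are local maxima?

F separates as a function of x plus a function of y, so ∇F=0 decouples.
∂F/∂x = -15x(x - 2)(x + 2)(x + 4) = 0 at x ∈ {-4, -2, 0, 2}; ∂F/∂y = 9(y - 2)(y + 4) = 0 at y ∈ {-4, 2}.
The Hessian is diagonal: diag(F_xx, F_yy). Second derivatives: F_xx(-4)=720, F_xx(-2)=-240, F_xx(0)=240, F_xx(2)=-720; F_yy(-4)=-54, F_yy(2)=54.
Local maxima occur where both diagonal entries negative: (-2, -4), (2, -4). Count: 2.

2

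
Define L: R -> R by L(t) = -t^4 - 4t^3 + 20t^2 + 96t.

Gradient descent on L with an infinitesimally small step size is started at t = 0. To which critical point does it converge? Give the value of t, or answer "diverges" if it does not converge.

L'(t) = -4(t - 3)(t + 2)(t + 4), so L'(0) = 96.
Gradient descent moves in the -L' direction, i.e. t is decreasing.
The nearest critical point in that direction is t = -2, where L'' = 40 > 0 (a local minimum). The iterate converges there.

-2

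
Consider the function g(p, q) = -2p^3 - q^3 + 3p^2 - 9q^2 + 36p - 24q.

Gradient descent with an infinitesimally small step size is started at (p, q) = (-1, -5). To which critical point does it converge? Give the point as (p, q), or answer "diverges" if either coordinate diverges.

(-2, -4)

g is separable, so gradient descent decouples: p follows -∂g/∂p, q follows -∂g/∂q.
∂g/∂p = -6(p - 3)(p + 2); at p=-1 this is 24, so p decreases.
∂g/∂q = -3(q + 2)(q + 4); at q=-5 this is -9, so q increases.
p converges to its nearest critical value -2 (a local min of the p-part); q converges to -4. The iterate converges to (-2, -4).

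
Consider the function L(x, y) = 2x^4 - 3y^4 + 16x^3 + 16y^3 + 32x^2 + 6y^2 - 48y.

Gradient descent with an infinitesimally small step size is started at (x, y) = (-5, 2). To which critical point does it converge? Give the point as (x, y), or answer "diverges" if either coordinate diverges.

L is separable, so gradient descent decouples: x follows -∂L/∂x, y follows -∂L/∂y.
∂L/∂x = 8x(x + 2)(x + 4); at x=-5 this is -120, so x increases.
∂L/∂y = -12(y - 4)(y - 1)(y + 1); at y=2 this is 72, so y decreases.
x converges to its nearest critical value -4 (a local min of the x-part); y converges to 1. The iterate converges to (-4, 1).

(-4, 1)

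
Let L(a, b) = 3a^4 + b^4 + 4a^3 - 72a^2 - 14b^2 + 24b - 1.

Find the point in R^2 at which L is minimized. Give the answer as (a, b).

(-4, -3)

L(a,b) separates as P(a) + Q(b) − 1, so its minimum is min P + min Q − 1.
P'(a) = 12a(a - 3)(a + 4) vanishes at a ∈ {-4, 0, 3}; Q'(b) = 4(b - 2)(b - 1)(b + 3) vanishes at b ∈ {-3, 1, 2}.
Local minima of P (where P''>0): P(-4)=-640, P(3)=-297. Local minima of Q: Q(-3)=-117, Q(2)=8.
So the global minimum of L is P(-4) + Q(-3) − 1 = -640 − 117 − 1 = -758, attained at (-4, -3).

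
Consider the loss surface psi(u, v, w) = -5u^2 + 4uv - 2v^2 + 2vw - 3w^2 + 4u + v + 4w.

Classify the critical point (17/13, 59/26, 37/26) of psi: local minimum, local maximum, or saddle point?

The Hessian is constant: H = [[-10, 4, 0], [4, -4, 2], [0, 2, -6]].
Leading principal minors: Δ₁ = -10, Δ₂ = 24, Δ₃ = -104.
The minors alternate sign starting negative (−, +, −), so H is negative definite: a local maximum.

local maximum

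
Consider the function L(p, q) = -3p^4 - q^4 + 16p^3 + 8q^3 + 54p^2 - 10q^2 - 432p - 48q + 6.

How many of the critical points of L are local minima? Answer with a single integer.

1

L separates as a function of p plus a function of q, so ∇L=0 decouples.
∂L/∂p = -12(p - 4)(p - 3)(p + 3) = 0 at p ∈ {-3, 3, 4}; ∂L/∂q = -4(q - 4)(q - 3)(q + 1) = 0 at q ∈ {-1, 3, 4}.
The Hessian is diagonal: diag(L_pp, L_qq). Second derivatives: L_pp(-3)=-504, L_pp(3)=72, L_pp(4)=-84; L_qq(-1)=-80, L_qq(3)=16, L_qq(4)=-20.
Local minima occur where both diagonal entries positive: (3, 3). Count: 1.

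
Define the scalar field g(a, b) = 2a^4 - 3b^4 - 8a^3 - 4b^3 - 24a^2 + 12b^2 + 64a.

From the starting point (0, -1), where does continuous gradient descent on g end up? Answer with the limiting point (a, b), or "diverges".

g is separable, so gradient descent decouples: a follows -∂g/∂a, b follows -∂g/∂b.
∂g/∂a = 8(a - 4)(a - 1)(a + 2); at a=0 this is 64, so a decreases.
∂g/∂b = -12b(b - 1)(b + 2); at b=-1 this is -24, so b increases.
a converges to its nearest critical value -2 (a local min of the a-part); b converges to 0. The iterate converges to (-2, 0).

(-2, 0)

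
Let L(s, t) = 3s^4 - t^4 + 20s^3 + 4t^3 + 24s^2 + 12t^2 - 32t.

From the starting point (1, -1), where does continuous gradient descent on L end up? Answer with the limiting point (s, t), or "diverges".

L is separable, so gradient descent decouples: s follows -∂L/∂s, t follows -∂L/∂t.
∂L/∂s = 12s(s + 1)(s + 4); at s=1 this is 120, so s decreases.
∂L/∂t = -4(t - 4)(t - 1)(t + 2); at t=-1 this is -40, so t increases.
s converges to its nearest critical value 0 (a local min of the s-part); t converges to 1. The iterate converges to (0, 1).

(0, 1)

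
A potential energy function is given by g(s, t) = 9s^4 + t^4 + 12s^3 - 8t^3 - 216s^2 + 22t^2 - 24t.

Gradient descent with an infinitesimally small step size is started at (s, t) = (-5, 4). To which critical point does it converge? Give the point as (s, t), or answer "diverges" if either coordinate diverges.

(-4, 3)

g is separable, so gradient descent decouples: s follows -∂g/∂s, t follows -∂g/∂t.
∂g/∂s = 36s(s - 3)(s + 4); at s=-5 this is -1440, so s increases.
∂g/∂t = 4(t - 3)(t - 2)(t - 1); at t=4 this is 24, so t decreases.
s converges to its nearest critical value -4 (a local min of the s-part); t converges to 3. The iterate converges to (-4, 3).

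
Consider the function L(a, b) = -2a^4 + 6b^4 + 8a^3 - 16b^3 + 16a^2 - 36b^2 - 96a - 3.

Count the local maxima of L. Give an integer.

2

L separates as a function of a plus a function of b, so ∇L=0 decouples.
∂L/∂a = -8(a - 3)(a - 2)(a + 2) = 0 at a ∈ {-2, 2, 3}; ∂L/∂b = 24b(b - 3)(b + 1) = 0 at b ∈ {-1, 0, 3}.
The Hessian is diagonal: diag(L_aa, L_bb). Second derivatives: L_aa(-2)=-160, L_aa(2)=32, L_aa(3)=-40; L_bb(-1)=96, L_bb(0)=-72, L_bb(3)=288.
Local maxima occur where both diagonal entries negative: (-2, 0), (3, 0). Count: 2.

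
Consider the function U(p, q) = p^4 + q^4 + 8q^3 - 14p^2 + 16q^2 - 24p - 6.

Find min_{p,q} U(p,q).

-123

U(p,q) separates as A(p) + B(q) − 6, so its minimum is min A + min B − 6.
A'(p) = 4(p - 3)(p + 1)(p + 2) vanishes at p ∈ {-2, -1, 3}; B'(q) = 4q(q + 2)(q + 4) vanishes at q ∈ {-4, -2, 0}.
Local minima of A (where A''>0): A(-2)=8, A(3)=-117. Local minima of B: B(-4)=0, B(0)=0.
So the global minimum of U is A(3) + B(-4) − 6 = -117 + 0 − 6 = -123, attained at (3, -4).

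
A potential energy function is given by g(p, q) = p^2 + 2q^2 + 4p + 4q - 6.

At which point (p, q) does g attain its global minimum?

(-2, -1)

g(p,q) separates as A(p) + B(q) − 6, so its minimum is min A + min B − 6.
A'(p) = 2p + 4 vanishes at p ∈ {-2}; B'(q) = 4q + 4 vanishes at q ∈ {-1}.
Local minima of A (where A''>0): A(-2)=-4. Local minima of B: B(-1)=-2.
So the global minimum of g is A(-2) + B(-1) − 6 = -4 − 2 − 6 = -12, attained at (-2, -1).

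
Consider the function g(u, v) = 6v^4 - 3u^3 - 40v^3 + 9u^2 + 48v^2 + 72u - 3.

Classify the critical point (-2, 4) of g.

The mixed partial ∂²g/∂u∂v is 0, so the Hessian at any point is diag(g_uu, g_vv) = diag(18(-u + 1), 24(3v^2 - 10v + 4)).
At (-2, 4): H = diag(54, 288).
Both eigenvalues are positive, so H is positive definite: a local minimum.

local minimum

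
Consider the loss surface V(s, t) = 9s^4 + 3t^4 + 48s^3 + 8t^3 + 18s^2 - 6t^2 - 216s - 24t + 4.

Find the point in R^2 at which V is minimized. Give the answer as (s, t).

(1, 1)

V(s,t) separates as P(s) + Q(t) + 4, so its minimum is min P + min Q + 4.
P'(s) = 36(s - 1)(s + 2)(s + 3) vanishes at s ∈ {-3, -2, 1}; Q'(t) = 12(t - 1)(t + 1)(t + 2) vanishes at t ∈ {-2, -1, 1}.
Local minima of P (where P''>0): P(-3)=243, P(1)=-141. Local minima of Q: Q(-2)=8, Q(1)=-19.
So the global minimum of V is P(1) + Q(1) + 4 = -141 − 19 + 4 = -156, attained at (1, 1).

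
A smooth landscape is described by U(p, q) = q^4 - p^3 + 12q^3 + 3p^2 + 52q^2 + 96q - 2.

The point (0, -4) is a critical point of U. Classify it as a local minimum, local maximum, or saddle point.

local minimum

The mixed partial ∂²U/∂p∂q is 0, so the Hessian at any point is diag(U_pp, U_qq) = diag(6(-p + 1), 4(3q^2 + 18q + 26)).
At (0, -4): H = diag(6, 8).
Both eigenvalues are positive, so H is positive definite: a local minimum.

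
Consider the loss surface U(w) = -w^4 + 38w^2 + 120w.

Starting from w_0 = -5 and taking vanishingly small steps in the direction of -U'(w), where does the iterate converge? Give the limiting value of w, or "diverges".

diverges

U'(w) = -4(w - 5)(w + 2)(w + 3), so U'(-5) = 240.
Gradient descent moves in the -U' direction, i.e. w is decreasing.
There is no critical point below w=-5, and U' keeps the same sign, so the iterate runs off to −∞.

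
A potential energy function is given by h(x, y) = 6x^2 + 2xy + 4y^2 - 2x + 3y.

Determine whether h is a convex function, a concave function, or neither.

h is quadratic, so its Hessian is the constant matrix H = [[12, 2], [2, 8]].
det(H) = 92, tr(H) = 20.
det(H) > 0 and tr(H) > 0, so H is positive definite everywhere: convex.

convex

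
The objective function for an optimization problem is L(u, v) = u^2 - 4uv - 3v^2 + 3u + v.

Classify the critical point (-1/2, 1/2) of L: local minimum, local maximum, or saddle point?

The Hessian of L is constant: H = [[2, -4], [-4, -6]].
det(H) = 2·(-6) − (-4)² = -28.
Since det(H) < 0, H is indefinite and the critical point is a saddle point.

saddle point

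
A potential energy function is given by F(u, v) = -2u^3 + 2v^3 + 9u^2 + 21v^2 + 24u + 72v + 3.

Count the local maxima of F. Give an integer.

F separates as a function of u plus a function of v, so ∇F=0 decouples.
∂F/∂u = -6(u - 4)(u + 1) = 0 at u ∈ {-1, 4}; ∂F/∂v = 6(v + 3)(v + 4) = 0 at v ∈ {-4, -3}.
The Hessian is diagonal: diag(F_uu, F_vv). Second derivatives: F_uu(-1)=30, F_uu(4)=-30; F_vv(-4)=-6, F_vv(-3)=6.
Local maxima occur where both diagonal entries negative: (4, -4). Count: 1.

1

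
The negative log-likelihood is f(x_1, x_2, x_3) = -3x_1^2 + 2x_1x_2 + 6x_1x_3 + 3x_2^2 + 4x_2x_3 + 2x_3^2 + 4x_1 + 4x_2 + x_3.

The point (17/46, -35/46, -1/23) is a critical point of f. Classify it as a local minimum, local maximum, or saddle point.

The Hessian is constant: H = [[-6, 2, 6], [2, 6, 4], [6, 4, 4]].
Leading principal minors: Δ₁ = -6, Δ₂ = -40, Δ₃ = -184.
The minors fit neither the all-positive nor the alternating-sign pattern, so H is indefinite: a saddle point.

saddle point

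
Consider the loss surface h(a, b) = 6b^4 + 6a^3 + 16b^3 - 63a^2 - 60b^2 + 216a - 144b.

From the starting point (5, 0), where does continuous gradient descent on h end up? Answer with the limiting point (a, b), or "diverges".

(4, 2)

h is separable, so gradient descent decouples: a follows -∂h/∂a, b follows -∂h/∂b.
∂h/∂a = 18(a - 4)(a - 3); at a=5 this is 36, so a decreases.
∂h/∂b = 24(b - 2)(b + 1)(b + 3); at b=0 this is -144, so b increases.
a converges to its nearest critical value 4 (a local min of the a-part); b converges to 2. The iterate converges to (4, 2).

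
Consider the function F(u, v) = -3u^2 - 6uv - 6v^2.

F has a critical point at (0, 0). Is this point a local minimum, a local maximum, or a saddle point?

local maximum

The Hessian of F is constant: H = [[-6, -6], [-6, -12]].
det(H) = (-6)·(-12) − (-6)² = 36.
det(H) > 0 and tr(H) = -18 < 0, so H is negative definite and the point is a local maximum.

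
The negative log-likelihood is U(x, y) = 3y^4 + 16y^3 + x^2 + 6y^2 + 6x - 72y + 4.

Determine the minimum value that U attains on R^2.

U(x,y) separates as P(x) + Q(y) + 4, so its minimum is min P + min Q + 4.
P'(x) = 2x + 6 vanishes at x ∈ {-3}; Q'(y) = 12(y - 1)(y + 2)(y + 3) vanishes at y ∈ {-3, -2, 1}.
Local minima of P (where P''>0): P(-3)=-9. Local minima of Q: Q(-3)=81, Q(1)=-47.
So the global minimum of U is P(-3) + Q(1) + 4 = -9 − 47 + 4 = -52, attained at (-3, 1).

-52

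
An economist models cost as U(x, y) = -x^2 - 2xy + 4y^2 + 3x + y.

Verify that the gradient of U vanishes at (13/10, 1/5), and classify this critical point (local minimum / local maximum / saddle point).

∇U = (-2x - 2y + 3, -2x + 8y + 1); substituting (13/10, 1/5) gives ∇U = (0, 0), so (13/10, 1/5) is indeed a critical point.
The Hessian of U is constant: H = [[-2, -2], [-2, 8]].
det(H) = (-2)·8 − (-2)² = -20.
Since det(H) < 0, H is indefinite and the critical point is a saddle point.

saddle point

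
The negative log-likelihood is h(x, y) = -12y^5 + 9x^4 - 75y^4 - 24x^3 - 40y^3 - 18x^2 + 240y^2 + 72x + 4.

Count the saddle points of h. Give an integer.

6

h separates as a function of x plus a function of y, so ∇h=0 decouples.
∂h/∂x = 36(x - 2)(x - 1)(x + 1) = 0 at x ∈ {-1, 1, 2}; ∂h/∂y = -60y(y - 1)(y + 2)(y + 4) = 0 at y ∈ {-4, -2, 0, 1}.
The Hessian is diagonal: diag(h_xx, h_yy). Second derivatives: h_xx(-1)=216, h_xx(1)=-72, h_xx(2)=108; h_yy(-4)=2400, h_yy(-2)=-720, h_yy(0)=480, h_yy(1)=-900.
Saddle points occur where the two diagonal entries have opposite signs: (-1, -2), (-1, 1), (1, -4), (1, 0), (2, -2), (2, 1). Count: 6.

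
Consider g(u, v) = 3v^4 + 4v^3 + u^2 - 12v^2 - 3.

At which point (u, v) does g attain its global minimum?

g(u,v) separates as P(u) + Q(v) − 3, so its minimum is min P + min Q − 3.
P'(u) = 2u vanishes at u ∈ {0}; Q'(v) = 12v(v - 1)(v + 2) vanishes at v ∈ {-2, 0, 1}.
Local minima of P (where P''>0): P(0)=0. Local minima of Q: Q(-2)=-32, Q(1)=-5.
So the global minimum of g is P(0) + Q(-2) − 3 = 0 − 32 − 3 = -35, attained at (0, -2).

(0, -2)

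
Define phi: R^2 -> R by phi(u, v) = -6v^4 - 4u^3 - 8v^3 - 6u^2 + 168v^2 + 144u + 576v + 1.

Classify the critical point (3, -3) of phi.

local maximum

The mixed partial ∂²phi/∂u∂v is 0, so the Hessian at any point is diag(phi_uu, phi_vv) = diag(-12(2u + 1), 24(-3v^2 - 2v + 14)).
At (3, -3): H = diag(-84, -168).
Both eigenvalues are negative, so H is negative definite: a local maximum.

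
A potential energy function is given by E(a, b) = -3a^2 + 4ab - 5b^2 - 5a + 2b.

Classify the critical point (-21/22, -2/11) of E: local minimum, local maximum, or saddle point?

The Hessian of E is constant: H = [[-6, 4], [4, -10]].
det(H) = (-6)·(-10) − 4² = 44.
det(H) > 0 and tr(H) = -16 < 0, so H is negative definite and the point is a local maximum.

local maximum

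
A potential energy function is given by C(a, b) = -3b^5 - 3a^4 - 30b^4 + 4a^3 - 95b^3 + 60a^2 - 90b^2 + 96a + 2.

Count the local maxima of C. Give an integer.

4

C separates as a function of a plus a function of b, so ∇C=0 decouples.
∂C/∂a = -12(a - 4)(a + 1)(a + 2) = 0 at a ∈ {-2, -1, 4}; ∂C/∂b = -15b(b + 1)(b + 3)(b + 4) = 0 at b ∈ {-4, -3, -1, 0}.
The Hessian is diagonal: diag(C_aa, C_bb). Second derivatives: C_aa(-2)=-72, C_aa(-1)=60, C_aa(4)=-360; C_bb(-4)=180, C_bb(-3)=-90, C_bb(-1)=90, C_bb(0)=-180.
Local maxima occur where both diagonal entries negative: (-2, -3), (-2, 0), (4, -3), (4, 0). Count: 4.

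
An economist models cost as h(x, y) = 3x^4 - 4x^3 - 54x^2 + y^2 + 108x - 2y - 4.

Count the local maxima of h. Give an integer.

0

h separates as a function of x plus a function of y, so ∇h=0 decouples.
∂h/∂x = 12(x - 3)(x - 1)(x + 3) = 0 at x ∈ {-3, 1, 3}; ∂h/∂y = 2(y - 1) = 0 at y ∈ {1}.
The Hessian is diagonal: diag(h_xx, h_yy). Second derivatives: h_xx(-3)=288, h_xx(1)=-96, h_xx(3)=144; h_yy(1)=2.
Local maxima occur where both diagonal entries negative: none. Count: 0.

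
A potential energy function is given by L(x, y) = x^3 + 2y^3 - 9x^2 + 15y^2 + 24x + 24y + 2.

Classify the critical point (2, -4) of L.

The mixed partial ∂²L/∂x∂y is 0, so the Hessian at any point is diag(L_xx, L_yy) = diag(6(x - 3), 6(2y + 5)).
At (2, -4): H = diag(-6, -18).
Both eigenvalues are negative, so H is negative definite: a local maximum.

local maximum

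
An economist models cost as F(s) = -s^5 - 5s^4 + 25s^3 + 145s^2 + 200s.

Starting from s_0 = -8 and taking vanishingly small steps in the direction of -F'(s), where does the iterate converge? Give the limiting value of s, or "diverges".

F'(s) = -5(s - 4)(s + 1)(s + 2)(s + 5), so F'(-8) = -7560.
Gradient descent moves in the -F' direction, i.e. s is increasing.
The nearest critical point in that direction is s = -5, where F'' = 540 > 0 (a local minimum). The iterate converges there.

-5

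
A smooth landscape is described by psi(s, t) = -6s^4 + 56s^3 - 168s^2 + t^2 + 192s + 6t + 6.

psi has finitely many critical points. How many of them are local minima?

psi separates as a function of s plus a function of t, so ∇psi=0 decouples.
∂psi/∂s = -24(s - 4)(s - 2)(s - 1) = 0 at s ∈ {1, 2, 4}; ∂psi/∂t = 2(t + 3) = 0 at t ∈ {-3}.
The Hessian is diagonal: diag(psi_ss, psi_tt). Second derivatives: psi_ss(1)=-72, psi_ss(2)=48, psi_ss(4)=-144; psi_tt(-3)=2.
Local minima occur where both diagonal entries positive: (2, -3). Count: 1.

1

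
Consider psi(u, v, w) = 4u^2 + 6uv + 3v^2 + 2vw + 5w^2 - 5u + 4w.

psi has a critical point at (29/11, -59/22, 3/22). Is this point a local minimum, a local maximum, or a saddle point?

local minimum

The Hessian is constant: H = [[8, 6, 0], [6, 6, 2], [0, 2, 10]].
Leading principal minors: Δ₁ = 8, Δ₂ = 12, Δ₃ = 88.
All leading minors are positive, so H is positive definite: a local minimum.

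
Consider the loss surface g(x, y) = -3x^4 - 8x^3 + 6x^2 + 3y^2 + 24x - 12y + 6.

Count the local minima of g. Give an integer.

1

g separates as a function of x plus a function of y, so ∇g=0 decouples.
∂g/∂x = -12(x - 1)(x + 1)(x + 2) = 0 at x ∈ {-2, -1, 1}; ∂g/∂y = 6(y - 2) = 0 at y ∈ {2}.
The Hessian is diagonal: diag(g_xx, g_yy). Second derivatives: g_xx(-2)=-36, g_xx(-1)=24, g_xx(1)=-72; g_yy(2)=6.
Local minima occur where both diagonal entries positive: (-1, 2). Count: 1.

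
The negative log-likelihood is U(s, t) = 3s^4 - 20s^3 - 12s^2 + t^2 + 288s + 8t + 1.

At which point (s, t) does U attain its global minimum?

U(s,t) separates as P(s) + Q(t) + 1, so its minimum is min P + min Q + 1.
P'(s) = 12(s - 4)(s - 3)(s + 2) vanishes at s ∈ {-2, 3, 4}; Q'(t) = 2(t + 4) vanishes at t ∈ {-4}.
Local minima of P (where P''>0): P(-2)=-416, P(4)=448. Local minima of Q: Q(-4)=-16.
So the global minimum of U is P(-2) + Q(-4) + 1 = -416 − 16 + 1 = -431, attained at (-2, -4).

(-2, -4)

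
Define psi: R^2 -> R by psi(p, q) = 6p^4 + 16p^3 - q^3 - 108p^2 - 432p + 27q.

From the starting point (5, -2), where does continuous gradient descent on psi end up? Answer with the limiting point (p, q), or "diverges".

psi is separable, so gradient descent decouples: p follows -∂psi/∂p, q follows -∂psi/∂q.
∂psi/∂p = 24(p - 3)(p + 2)(p + 3); at p=5 this is 2688, so p decreases.
∂psi/∂q = -3(q - 3)(q + 3); at q=-2 this is 15, so q decreases.
p converges to its nearest critical value 3 (a local min of the p-part); q converges to -3. The iterate converges to (3, -3).

(3, -3)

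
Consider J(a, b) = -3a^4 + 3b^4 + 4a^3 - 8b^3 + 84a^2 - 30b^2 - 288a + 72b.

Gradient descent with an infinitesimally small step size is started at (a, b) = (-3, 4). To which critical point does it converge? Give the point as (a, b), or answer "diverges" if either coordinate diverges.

J is separable, so gradient descent decouples: a follows -∂J/∂a, b follows -∂J/∂b.
∂J/∂a = -12(a - 3)(a - 2)(a + 4); at a=-3 this is -360, so a increases.
∂J/∂b = 12(b - 3)(b - 1)(b + 2); at b=4 this is 216, so b decreases.
a converges to its nearest critical value 2 (a local min of the a-part); b converges to 3. The iterate converges to (2, 3).

(2, 3)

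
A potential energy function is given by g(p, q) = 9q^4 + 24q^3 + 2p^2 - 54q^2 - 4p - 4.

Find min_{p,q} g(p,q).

-411

g(p,q) separates as A(p) + B(q) − 4, so its minimum is min A + min B − 4.
A'(p) = 4p - 4 vanishes at p ∈ {1}; B'(q) = 36q(q - 1)(q + 3) vanishes at q ∈ {-3, 0, 1}.
Local minima of A (where A''>0): A(1)=-2. Local minima of B: B(-3)=-405, B(1)=-21.
So the global minimum of g is A(1) + B(-3) − 4 = -2 − 405 − 4 = -411, attained at (1, -3).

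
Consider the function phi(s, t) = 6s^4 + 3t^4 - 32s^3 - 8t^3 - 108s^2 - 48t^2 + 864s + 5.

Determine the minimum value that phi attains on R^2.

-2721

phi(s,t) separates as P(s) + Q(t) + 5, so its minimum is min P + min Q + 5.
P'(s) = 24(s - 4)(s - 3)(s + 3) vanishes at s ∈ {-3, 3, 4}; Q'(t) = 12t(t - 4)(t + 2) vanishes at t ∈ {-2, 0, 4}.
Local minima of P (where P''>0): P(-3)=-2214, P(4)=1216. Local minima of Q: Q(-2)=-80, Q(4)=-512.
So the global minimum of phi is P(-3) + Q(4) + 5 = -2214 − 512 + 5 = -2721, attained at (-3, 4).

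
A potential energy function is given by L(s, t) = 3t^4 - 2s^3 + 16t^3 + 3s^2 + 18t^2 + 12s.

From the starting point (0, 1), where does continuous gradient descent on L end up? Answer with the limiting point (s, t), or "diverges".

L is separable, so gradient descent decouples: s follows -∂L/∂s, t follows -∂L/∂t.
∂L/∂s = -6(s - 2)(s + 1); at s=0 this is 12, so s decreases.
∂L/∂t = 12t(t + 1)(t + 3); at t=1 this is 96, so t decreases.
s converges to its nearest critical value -1 (a local min of the s-part); t converges to 0. The iterate converges to (-1, 0).

(-1, 0)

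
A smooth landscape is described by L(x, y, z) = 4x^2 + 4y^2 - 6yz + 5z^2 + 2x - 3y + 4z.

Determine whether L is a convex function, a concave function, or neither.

L is quadratic, so its Hessian is the constant matrix H = [[8, 0, 0], [0, 8, -6], [0, -6, 10]].
Leading principal minors: 8, 64, 352.
All positive ⇒ H ≻ 0 ⇒ convex.

convex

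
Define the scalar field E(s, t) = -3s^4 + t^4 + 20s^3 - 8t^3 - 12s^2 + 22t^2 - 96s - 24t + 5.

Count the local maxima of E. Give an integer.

E separates as a function of s plus a function of t, so ∇E=0 decouples.
∂E/∂s = -12(s - 4)(s - 2)(s + 1) = 0 at s ∈ {-1, 2, 4}; ∂E/∂t = 4(t - 3)(t - 2)(t - 1) = 0 at t ∈ {1, 2, 3}.
The Hessian is diagonal: diag(E_ss, E_tt). Second derivatives: E_ss(-1)=-180, E_ss(2)=72, E_ss(4)=-120; E_tt(1)=8, E_tt(2)=-4, E_tt(3)=8.
Local maxima occur where both diagonal entries negative: (-1, 2), (4, 2). Count: 2.

2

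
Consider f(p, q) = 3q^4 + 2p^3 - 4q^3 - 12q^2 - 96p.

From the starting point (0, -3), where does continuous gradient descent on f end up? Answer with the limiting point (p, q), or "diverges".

(4, -1)

f is separable, so gradient descent decouples: p follows -∂f/∂p, q follows -∂f/∂q.
∂f/∂p = 6(p - 4)(p + 4); at p=0 this is -96, so p increases.
∂f/∂q = 12q(q - 2)(q + 1); at q=-3 this is -360, so q increases.
p converges to its nearest critical value 4 (a local min of the p-part); q converges to -1. The iterate converges to (4, -1).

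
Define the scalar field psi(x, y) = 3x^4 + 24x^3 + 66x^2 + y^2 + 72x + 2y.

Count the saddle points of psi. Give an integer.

1

psi separates as a function of x plus a function of y, so ∇psi=0 decouples.
∂psi/∂x = 12(x + 1)(x + 2)(x + 3) = 0 at x ∈ {-3, -2, -1}; ∂psi/∂y = 2(y + 1) = 0 at y ∈ {-1}.
The Hessian is diagonal: diag(psi_xx, psi_yy). Second derivatives: psi_xx(-3)=24, psi_xx(-2)=-12, psi_xx(-1)=24; psi_yy(-1)=2.
Saddle points occur where the two diagonal entries have opposite signs: (-2, -1). Count: 1.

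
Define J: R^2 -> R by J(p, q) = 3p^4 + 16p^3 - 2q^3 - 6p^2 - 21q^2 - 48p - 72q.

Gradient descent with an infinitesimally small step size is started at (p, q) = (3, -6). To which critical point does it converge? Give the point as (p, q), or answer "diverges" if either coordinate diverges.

(1, -4)

J is separable, so gradient descent decouples: p follows -∂J/∂p, q follows -∂J/∂q.
∂J/∂p = 12(p - 1)(p + 1)(p + 4); at p=3 this is 672, so p decreases.
∂J/∂q = -6(q + 3)(q + 4); at q=-6 this is -36, so q increases.
p converges to its nearest critical value 1 (a local min of the p-part); q converges to -4. The iterate converges to (1, -4).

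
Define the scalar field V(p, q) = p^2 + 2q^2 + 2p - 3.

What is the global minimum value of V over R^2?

-4

V(p,q) separates as A(p) + B(q) − 3, so its minimum is min A + min B − 3.
A'(p) = 2p + 2 vanishes at p ∈ {-1}; B'(q) = 4q vanishes at q ∈ {0}.
Local minima of A (where A''>0): A(-1)=-1. Local minima of B: B(0)=0.
So the global minimum of V is A(-1) + B(0) − 3 = -1 + 0 − 3 = -4, attained at (-1, 0).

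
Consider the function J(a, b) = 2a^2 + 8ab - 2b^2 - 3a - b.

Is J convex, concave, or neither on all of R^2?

neither

J is quadratic, so its Hessian is the constant matrix H = [[4, 8], [8, -4]].
det(H) = -80, tr(H) = 0.
det(H) < 0, so H is indefinite: neither convex nor concave.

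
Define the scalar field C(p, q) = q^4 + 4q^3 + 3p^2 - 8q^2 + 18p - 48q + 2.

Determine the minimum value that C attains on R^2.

C(p,q) separates as A(p) + B(q) + 2, so its minimum is min A + min B + 2.
A'(p) = 6p + 18 vanishes at p ∈ {-3}; B'(q) = 4(q - 2)(q + 2)(q + 3) vanishes at q ∈ {-3, -2, 2}.
Local minima of A (where A''>0): A(-3)=-27. Local minima of B: B(-3)=45, B(2)=-80.
So the global minimum of C is A(-3) + B(2) + 2 = -27 − 80 + 2 = -105, attained at (-3, 2).

-105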